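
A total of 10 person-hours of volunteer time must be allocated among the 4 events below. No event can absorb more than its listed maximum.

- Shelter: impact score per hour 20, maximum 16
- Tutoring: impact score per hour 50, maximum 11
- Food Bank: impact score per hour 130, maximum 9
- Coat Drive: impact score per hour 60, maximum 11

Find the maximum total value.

Highest impact score per hour first: Food Bank 130 > Coat Drive 60 > Tutoring 50 > Shelter 20.
Food Bank: +9 to 9 (cap) ; 1 left.
Coat Drive: +1 (room for 11) → 1. Pool exhausted.
Total = 130×9 + 60×1 = 1230.

1230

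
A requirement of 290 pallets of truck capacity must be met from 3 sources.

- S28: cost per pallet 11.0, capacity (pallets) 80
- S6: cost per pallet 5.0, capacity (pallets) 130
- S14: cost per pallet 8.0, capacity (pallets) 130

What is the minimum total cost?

2020

Fill from the cheapest source first.
Take 130 from S6 at 5.0 ; need 160 more.
Take 130 from S14 at 8.0 ; need 30 more.
S28 (11.0): take the remaining 30 ; done.
Cost = 130×5.0 + 130×8.0 + 30×11.0 = 2020.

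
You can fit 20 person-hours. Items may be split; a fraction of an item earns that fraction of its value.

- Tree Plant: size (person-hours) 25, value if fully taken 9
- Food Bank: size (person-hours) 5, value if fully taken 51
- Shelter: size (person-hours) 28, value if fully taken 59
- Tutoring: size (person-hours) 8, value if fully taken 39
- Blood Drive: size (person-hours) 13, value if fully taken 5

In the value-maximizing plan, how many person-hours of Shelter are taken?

Rank by value-to-size ratio: Food Bank 51/5≈10.2, Tutoring 39/8≈4.88, Shelter 59/28≈2.11, Blood Drive 5/13≈0.385, Tree Plant 9/25≈0.36.
Take all of Food Bank (5 person-hours, value 51) — 15 person-hours left.
Tutoring: take in full, 8 person-hours for value 39 — 7 left.
Only 7 person-hours remain; take 7/28 of Shelter for value 59×7/28 = 14.75.

7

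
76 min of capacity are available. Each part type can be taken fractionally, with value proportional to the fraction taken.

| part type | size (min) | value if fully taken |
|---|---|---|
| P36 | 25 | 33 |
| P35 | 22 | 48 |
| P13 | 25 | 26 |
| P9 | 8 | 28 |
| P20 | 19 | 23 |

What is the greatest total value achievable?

134.08

Best value per unit of size first: P9 28/8≈3.5, P35 48/22≈2.18, P36 33/25≈1.32, P20 23/19≈1.21, P13 26/25≈1.04.
Take all of P9 (8 min, value 28) ; 68 min left.
All 22 min of P35 fit (value 48) ; 46 remain.
Take all of P36 (25 min, value 33) ; 21 min left.
P20: take in full, 19 min for value 23 ; 2 left.
Only 2 min remain; take 2/25 of P13 for value 26×2/25 = 2.08.
Total value = 134.08.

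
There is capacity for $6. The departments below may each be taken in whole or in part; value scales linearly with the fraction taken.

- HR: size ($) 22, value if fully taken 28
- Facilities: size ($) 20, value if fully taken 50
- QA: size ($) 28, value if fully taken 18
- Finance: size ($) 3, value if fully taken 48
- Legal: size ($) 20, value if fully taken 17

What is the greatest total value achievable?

Sort by value density: Finance 48/3≈16, Facilities 50/20≈2.5, HR 28/22≈1.27, Legal 17/20≈0.85, QA 18/28≈0.643.
Finance: take in full, 3 $ for value 48 ; 3 left.
Only 3 $ remain; take 3/20 of Facilities for value 50×3/20 = 7.5.
Total value = 55.5.

55.5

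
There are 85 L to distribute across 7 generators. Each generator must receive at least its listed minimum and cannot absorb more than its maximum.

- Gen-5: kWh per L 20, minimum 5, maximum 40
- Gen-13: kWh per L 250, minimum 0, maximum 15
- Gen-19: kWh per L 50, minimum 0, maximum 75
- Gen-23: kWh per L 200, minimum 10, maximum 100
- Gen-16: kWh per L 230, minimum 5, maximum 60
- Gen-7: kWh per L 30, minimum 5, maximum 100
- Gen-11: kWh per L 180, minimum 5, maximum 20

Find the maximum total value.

17250

Meeting every minimum uses 5+0+0+10+5+5+5 = 30 L, leaving 55.
Rank by kWh per L: Gen-13 250 > Gen-16 230 > Gen-23 200 > Gen-11 180 > Gen-19 50 > Gen-7 30 > Gen-5 20.
Gen-13 takes 15 more to reach its cap of 15 → 40 left.
Gen-16: +40 (room for 55) → 45. Pool exhausted.
Total = 20×5 + 250×15 + 200×10 + 230×45 + 30×5 + 180×5 = 17250.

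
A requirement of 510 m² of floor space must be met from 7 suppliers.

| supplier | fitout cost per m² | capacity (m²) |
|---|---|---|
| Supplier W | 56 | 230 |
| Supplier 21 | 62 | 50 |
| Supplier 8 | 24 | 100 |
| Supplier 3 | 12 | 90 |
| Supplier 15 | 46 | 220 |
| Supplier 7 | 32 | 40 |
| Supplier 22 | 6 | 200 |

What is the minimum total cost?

9640

Use suppliers in increasing cost order.
Take 200 from Supplier 22 at 6 — need 310 more.
Supplier 3 (12): use full 90 — 220 m² to go.
Take 100 from Supplier 8 at 24 — need 120 more.
Supplier 7 (32): use full 40 — 80 m² to go.
Take 80 from Supplier 15 at 46 to finish.
Supplier W, Supplier 21: unused.
Cost = 200×6 + 90×12 + 100×24 + 40×32 + 80×46 = 9640.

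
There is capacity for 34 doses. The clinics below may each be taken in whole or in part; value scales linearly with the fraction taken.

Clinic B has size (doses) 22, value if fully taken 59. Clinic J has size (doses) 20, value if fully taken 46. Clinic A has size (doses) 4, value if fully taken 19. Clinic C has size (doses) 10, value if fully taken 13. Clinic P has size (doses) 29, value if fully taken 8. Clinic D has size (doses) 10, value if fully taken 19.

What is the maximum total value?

Sort by value density: Clinic A 19/4≈4.75, Clinic B 59/22≈2.68, Clinic J 46/20≈2.3, Clinic D 19/10≈1.9, Clinic C 13/10≈1.3, Clinic P 8/29≈0.276.
Take all of Clinic A (4 doses, value 19) → 30 doses left.
All 22 doses of Clinic B fit (value 59) → 8 remain.
Only 8 doses remain; take 8/20 of Clinic J for value 46×8/20 = 18.4.
Total value = 96.4.

96.4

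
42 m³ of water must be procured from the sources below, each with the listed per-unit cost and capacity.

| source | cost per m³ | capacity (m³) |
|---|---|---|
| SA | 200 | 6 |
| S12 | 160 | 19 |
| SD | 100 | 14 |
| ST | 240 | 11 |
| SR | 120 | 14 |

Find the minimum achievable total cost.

5320

Cheapest first:
SD at 100: take all 14 m³ — 28 still needed.
Take 14 from SR at 120 — need 14 more.
S12 (160): take the remaining 14 — done.
SA, ST: unused.
Cost = 14×100 + 14×120 + 14×160 = 5320.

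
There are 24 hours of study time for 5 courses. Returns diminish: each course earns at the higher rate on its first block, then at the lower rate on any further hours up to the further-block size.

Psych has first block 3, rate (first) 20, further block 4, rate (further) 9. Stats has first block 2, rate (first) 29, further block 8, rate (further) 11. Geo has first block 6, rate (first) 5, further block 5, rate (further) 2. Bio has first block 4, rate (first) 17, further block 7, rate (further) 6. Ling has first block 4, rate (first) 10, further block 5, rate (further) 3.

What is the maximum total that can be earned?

341

Order all 10 blocks by rate: Stats/tier1 29 > Psych/tier1 20 > Bio/tier1 17 > Stats/tier2 11 > Ling/tier1 10 > Psych/tier2 9 > Bio/tier2 6 > Geo/tier1 5 > Ling/tier2 3 > Geo/tier2 2.
Stats tier1 at 29: fill all 2 ; 22 left.
Fill Psych tier1 block (3 at 20) ; 19 left.
Bio tier1 at 17: fill all 4 ; 15 left.
Fill Stats tier2 block (8 at 11) ; 7 left.
Fill Ling tier1 block (4 at 10) ; 3 left.
Psych/tier2: +3 of 4 at 9; pool empty.
Total = 29×2 + 20×3 + 17×4 + 11×8 + 10×4 + 9×3 = 341.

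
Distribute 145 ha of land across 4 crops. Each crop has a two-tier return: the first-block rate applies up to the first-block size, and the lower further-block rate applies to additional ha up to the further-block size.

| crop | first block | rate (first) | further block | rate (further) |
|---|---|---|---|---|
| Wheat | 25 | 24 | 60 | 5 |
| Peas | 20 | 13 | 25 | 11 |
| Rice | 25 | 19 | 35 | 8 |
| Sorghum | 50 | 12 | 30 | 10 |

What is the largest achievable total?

2210

Order all 8 blocks by rate: Wheat/T1 24 > Rice/T1 19 > Peas/T1 13 > Sorghum/T1 12 > Peas/T2 11 > Sorghum/T2 10 > Rice/T2 8 > Wheat/T2 5.
Wheat T1 at 24: fill all 25 — 120 left.
Fill Rice T1 block (25 at 19) — 95 left.
Fill Peas T1 block (20 at 13) — 75 left.
Sorghum/T1 (12): +50 — 25 left.
Fill Peas T2 block (25 at 11) — 0 left.
Total = 24×25 + 19×25 + 13×20 + 12×50 + 11×25 = 2210.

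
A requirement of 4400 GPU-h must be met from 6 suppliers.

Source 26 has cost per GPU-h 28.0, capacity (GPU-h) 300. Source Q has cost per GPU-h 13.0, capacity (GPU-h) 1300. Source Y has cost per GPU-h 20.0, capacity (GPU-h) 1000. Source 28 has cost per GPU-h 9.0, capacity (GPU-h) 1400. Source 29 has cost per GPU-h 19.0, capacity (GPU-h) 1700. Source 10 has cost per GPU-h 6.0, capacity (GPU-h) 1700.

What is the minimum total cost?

39700

Fill from the cheapest supplier first.
Take 1700 from Source 10 at 6.0 → need 2700 more.
Source 28 at 9.0: take all 1400 GPU-h → 1300 still needed.
Source Q at 13.0: take all 1300 GPU-h → 0 still needed.
Source 29, Source Y, Source 26: unused.
Cost = 1700×6.0 + 1400×9.0 + 1300×13.0 = 39700.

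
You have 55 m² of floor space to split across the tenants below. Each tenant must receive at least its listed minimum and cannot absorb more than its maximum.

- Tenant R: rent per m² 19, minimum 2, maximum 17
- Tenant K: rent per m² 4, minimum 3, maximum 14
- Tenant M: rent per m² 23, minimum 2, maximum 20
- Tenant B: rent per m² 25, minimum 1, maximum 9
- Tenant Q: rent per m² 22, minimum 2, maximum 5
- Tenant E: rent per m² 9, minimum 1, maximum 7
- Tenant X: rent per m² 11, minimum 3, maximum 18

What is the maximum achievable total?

Meeting every minimum uses 2+3+2+1+2+1+3 = 14 m², leaving 41.
Order the tenants by rent per m²: Tenant B 25 > Tenant M 23 > Tenant Q 22 > Tenant R 19 > Tenant X 11 > Tenant E 9 > Tenant K 4.
Give Tenant B 8 more to hit its cap of 9 — 33 left.
Give Tenant M 18 more to hit its cap of 20 — 15 left.
Tenant Q: +3 to 5 (cap) — 12 left.
Tenant R has room for 15 more but only 12 remain, so it gets 14.
Total = 19×14 + 4×3 + 23×20 + 25×9 + 22×5 + 9×1 + 11×3 = 1115.

1115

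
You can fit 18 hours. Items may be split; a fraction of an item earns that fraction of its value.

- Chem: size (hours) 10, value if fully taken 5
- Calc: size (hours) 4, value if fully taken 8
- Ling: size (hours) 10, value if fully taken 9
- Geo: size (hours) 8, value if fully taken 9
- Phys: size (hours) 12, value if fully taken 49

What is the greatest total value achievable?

Sort by value density: Phys 49/12≈4.08, Calc 8/4≈2, Geo 9/8≈1.12, Ling 9/10≈0.9, Chem 5/10≈0.5.
All 12 hours of Phys fit (value 49) ; 6 remain.
All 4 hours of Calc fit (value 8) ; 2 remain.
2 hours left: a 2/8 share of Geo gives 9×2/8 = 2.25.
Total value = 59.25.

59.25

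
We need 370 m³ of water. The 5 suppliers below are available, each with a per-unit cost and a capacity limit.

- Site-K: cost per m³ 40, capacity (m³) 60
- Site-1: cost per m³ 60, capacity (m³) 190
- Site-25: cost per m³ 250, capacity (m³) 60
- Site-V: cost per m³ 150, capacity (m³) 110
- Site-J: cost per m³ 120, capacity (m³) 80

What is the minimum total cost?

29400

Use suppliers in increasing cost order.
Site-K at 40: take all 60 m³ ; 310 still needed.
Site-1 (60): use full 190 ; 120 m³ to go.
Site-J (120): use full 80 ; 40 m³ to go.
Take 40 from Site-V at 150 to finish.
Site-25: unused.
Cost = 60×40 + 190×60 + 80×120 + 40×150 = 29400.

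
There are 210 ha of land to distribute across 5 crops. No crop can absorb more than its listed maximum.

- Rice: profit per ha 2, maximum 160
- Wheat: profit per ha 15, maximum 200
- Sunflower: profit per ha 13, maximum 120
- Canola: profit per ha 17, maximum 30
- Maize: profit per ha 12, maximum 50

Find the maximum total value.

Order the crops by profit per ha: Canola 17 > Wheat 15 > Sunflower 13 > Maize 12 > Rice 2.
Give Canola 30 to hit its cap of 30 → 180 left.
Only 180 left; Wheat takes them to reach 180.
Total = 15×180 + 17×30 = 3210.

3210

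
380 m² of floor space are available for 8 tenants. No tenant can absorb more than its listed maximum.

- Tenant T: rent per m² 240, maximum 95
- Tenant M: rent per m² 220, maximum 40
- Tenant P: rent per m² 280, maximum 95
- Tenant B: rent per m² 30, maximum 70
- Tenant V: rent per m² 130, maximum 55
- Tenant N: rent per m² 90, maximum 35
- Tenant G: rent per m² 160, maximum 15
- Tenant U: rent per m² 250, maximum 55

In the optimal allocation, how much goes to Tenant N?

Order the tenants by rent per m²: Tenant P 280 > Tenant U 250 > Tenant T 240 > Tenant M 220 > Tenant G 160 > Tenant V 130 > Tenant N 90 > Tenant B 30.
Give Tenant P 95 to hit its cap of 95 → 285 left.
Tenant U takes 55 to reach its cap of 55 → 230 left.
Tenant T: +95 to 95 (cap) → 135 left.
Tenant M takes 40 to reach its cap of 40 → 95 left.
Tenant G takes 15 to reach its cap of 15 → 80 left.
Give Tenant V 55 to hit its cap of 55 → 25 left.
Only 25 left; Tenant N takes them to reach 25.

25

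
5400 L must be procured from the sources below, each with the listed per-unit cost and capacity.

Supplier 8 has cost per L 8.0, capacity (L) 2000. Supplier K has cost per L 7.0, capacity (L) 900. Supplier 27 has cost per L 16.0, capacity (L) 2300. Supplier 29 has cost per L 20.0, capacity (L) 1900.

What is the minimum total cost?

63100

Cheapest first:
Take 900 from Supplier K at 7.0 ; need 4500 more.
Supplier 8 (8.0): use full 2000 ; 2500 L to go.
Supplier 27 at 16.0: take all 2300 L ; 200 still needed.
Supplier 29 (20.0): take the remaining 200 ; done.
Cost = 900×7.0 + 2000×8.0 + 2300×16.0 + 200×20.0 = 63100.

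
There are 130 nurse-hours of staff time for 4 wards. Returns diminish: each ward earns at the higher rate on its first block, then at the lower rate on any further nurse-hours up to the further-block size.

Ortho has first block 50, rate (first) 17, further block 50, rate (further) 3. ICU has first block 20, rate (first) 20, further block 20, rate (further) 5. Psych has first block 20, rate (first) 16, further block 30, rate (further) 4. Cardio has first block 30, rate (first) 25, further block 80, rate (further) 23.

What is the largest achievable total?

2990

Rank every tier by rate: Cardio/first 25 > Cardio/second 23 > ICU/first 20 > Ortho/first 17 > Psych/first 16 > ICU/second 5 > Psych/second 4 > Ortho/second 3.
Cardio first at 25: fill all 30 — 100 left.
Cardio/second (23): +80 — 20 left.
ICU/first (20): +20 — 0 left.
Total = 25×30 + 23×80 + 20×20 = 2990.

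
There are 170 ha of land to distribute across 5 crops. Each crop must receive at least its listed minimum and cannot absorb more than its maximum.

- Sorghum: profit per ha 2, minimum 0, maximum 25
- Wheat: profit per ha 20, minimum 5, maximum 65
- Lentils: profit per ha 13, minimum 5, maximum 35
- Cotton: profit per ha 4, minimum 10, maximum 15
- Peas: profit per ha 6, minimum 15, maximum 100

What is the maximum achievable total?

2155

Meeting every minimum uses 0+5+5+10+15 = 35 ha, leaving 135.
Order the crops by profit per ha: Wheat 20 > Lentils 13 > Peas 6 > Cotton 4 > Sorghum 2.
Give Wheat 60 more to hit its cap of 65 — 75 left.
Give Lentils 30 more to hit its cap of 35 — 45 left.
Peas: +45 (room for 85) → 60. Pool exhausted.
Total = 20×65 + 13×35 + 4×10 + 6×60 = 2155.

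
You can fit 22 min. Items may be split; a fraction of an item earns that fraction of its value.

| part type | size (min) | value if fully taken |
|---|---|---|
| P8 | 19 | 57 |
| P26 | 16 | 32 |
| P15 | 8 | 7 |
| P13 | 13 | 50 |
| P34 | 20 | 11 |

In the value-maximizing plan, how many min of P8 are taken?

Sort by value density: P13 50/13≈3.85, P8 57/19≈3, P26 32/16≈2, P15 7/8≈0.875, P34 11/20≈0.55.
Take all of P13 (13 min, value 50) — 9 min left.
Only 9 min remain; take 9/19 of P8 for value 57×9/19 = 27.

9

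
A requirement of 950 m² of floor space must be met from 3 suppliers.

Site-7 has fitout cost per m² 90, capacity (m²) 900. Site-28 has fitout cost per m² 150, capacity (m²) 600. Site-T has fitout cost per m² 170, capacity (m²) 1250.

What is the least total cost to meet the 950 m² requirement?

88500

Cheapest first:
Site-7 (90): use full 900 → 50 m² to go.
Site-28 (150): take the remaining 50 → done.
Site-T: unused.
Cost = 900×90 + 50×150 = 88500.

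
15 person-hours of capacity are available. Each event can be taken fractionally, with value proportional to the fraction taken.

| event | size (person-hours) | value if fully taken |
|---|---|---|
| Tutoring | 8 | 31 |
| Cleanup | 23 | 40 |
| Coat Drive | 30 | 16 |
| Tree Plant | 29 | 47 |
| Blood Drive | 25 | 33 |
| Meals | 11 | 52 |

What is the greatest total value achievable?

Rank by value-to-size ratio: Meals 52/11≈4.73, Tutoring 31/8≈3.88, Cleanup 40/23≈1.74, Tree Plant 47/29≈1.62, Blood Drive 33/25≈1.32, Coat Drive 16/30≈0.533.
All 11 person-hours of Meals fit (value 52) → 4 remain.
Only 4 person-hours remain; take 4/8 of Tutoring for value 31×4/8 = 15.5.
Total value = 67.5.

67.5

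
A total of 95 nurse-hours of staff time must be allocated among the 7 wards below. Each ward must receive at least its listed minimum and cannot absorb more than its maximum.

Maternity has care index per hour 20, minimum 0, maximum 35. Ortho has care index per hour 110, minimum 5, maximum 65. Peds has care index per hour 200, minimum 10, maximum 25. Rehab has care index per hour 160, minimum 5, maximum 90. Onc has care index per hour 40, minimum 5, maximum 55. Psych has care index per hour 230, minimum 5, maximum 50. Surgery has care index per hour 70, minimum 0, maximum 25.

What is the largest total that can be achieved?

Meeting every minimum uses 0+5+10+5+5+5+0 = 30 nurse-hours, leaving 65.
Rank by care index per hour: Psych 230 > Peds 200 > Rehab 160 > Ortho 110 > Surgery 70 > Onc 40 > Maternity 20.
Psych takes 45 more to reach its cap of 50 ; 20 left.
Peds: +15 to 25 (cap) ; 5 left.
Rehab has room for 85 more but only 5 remain, so it gets 10.
Total = 110×5 + 200×25 + 160×10 + 40×5 + 230×50 = 18850.

18850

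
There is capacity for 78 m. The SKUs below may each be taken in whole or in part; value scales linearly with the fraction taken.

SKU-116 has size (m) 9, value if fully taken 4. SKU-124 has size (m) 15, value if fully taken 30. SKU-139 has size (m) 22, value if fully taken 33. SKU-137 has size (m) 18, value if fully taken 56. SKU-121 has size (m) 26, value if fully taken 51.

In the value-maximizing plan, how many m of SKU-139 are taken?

19

Rank by value-to-size ratio: SKU-137 56/18≈3.11, SKU-124 30/15≈2, SKU-121 51/26≈1.96, SKU-139 33/22≈1.5, SKU-116 4/9≈0.444.
SKU-137: take in full, 18 m for value 56 — 60 left.
SKU-124: take in full, 15 m for value 30 — 45 left.
Take all of SKU-121 (26 m, value 51) — 19 m left.
Only 19 m remain; take 19/22 of SKU-139 for value 33×19/22 = 28.5.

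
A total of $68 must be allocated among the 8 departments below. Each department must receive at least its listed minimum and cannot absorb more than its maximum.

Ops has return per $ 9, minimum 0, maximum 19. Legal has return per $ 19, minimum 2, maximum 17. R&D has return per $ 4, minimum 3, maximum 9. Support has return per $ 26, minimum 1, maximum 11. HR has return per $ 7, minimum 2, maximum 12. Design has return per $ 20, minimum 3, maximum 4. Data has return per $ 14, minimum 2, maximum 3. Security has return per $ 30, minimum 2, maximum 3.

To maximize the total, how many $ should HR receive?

8

Meeting every minimum uses 0+2+3+1+2+3+2+2 = 15 $, leaving 53.
Highest return per $ first: Security 30 > Support 26 > Design 20 > Legal 19 > Data 14 > Ops 9 > HR 7 > R&D 4.
Security: +1 to 3 (cap) — 52 left.
Support: +10 to 11 (cap) — 42 left.
Design: +1 to 4 (cap) — 41 left.
Give Legal 15 more to hit its cap of 17 — 26 left.
Data takes 1 more to reach its cap of 3 — 25 left.
Give Ops 19 more to hit its cap of 19 — 6 left.
Only 6 left; HR takes them to reach 8.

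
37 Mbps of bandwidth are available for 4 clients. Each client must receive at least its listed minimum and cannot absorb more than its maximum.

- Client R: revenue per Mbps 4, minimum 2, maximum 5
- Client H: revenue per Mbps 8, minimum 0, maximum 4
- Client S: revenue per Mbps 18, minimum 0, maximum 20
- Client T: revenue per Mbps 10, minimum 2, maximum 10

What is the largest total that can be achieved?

Meeting every minimum uses 2+0+0+2 = 4 Mbps, leaving 33.
Rank by revenue per Mbps: Client S 18 > Client T 10 > Client H 8 > Client R 4.
Client S takes 20 more to reach its cap of 20 — 13 left.
Client T: +8 to 10 (cap) — 5 left.
Client H takes 4 more to reach its cap of 4 — 1 left.
Client R: +1 (room for 3) → 3. Pool exhausted.
Total = 4×3 + 8×4 + 18×20 + 10×10 = 504.

504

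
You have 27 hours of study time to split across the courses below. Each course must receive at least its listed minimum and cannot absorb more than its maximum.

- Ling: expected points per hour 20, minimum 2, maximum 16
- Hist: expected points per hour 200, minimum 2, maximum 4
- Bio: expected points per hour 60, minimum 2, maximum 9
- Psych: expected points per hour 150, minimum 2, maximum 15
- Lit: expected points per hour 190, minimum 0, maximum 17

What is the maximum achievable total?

4490

Meeting every minimum uses 2+2+2+2+0 = 8 hours, leaving 19.
Rank by expected points per hour: Hist 200 > Lit 190 > Psych 150 > Bio 60 > Ling 20.
Hist: +2 to 4 (cap) → 17 left.
Lit takes 17 more to reach its cap of 17 → 0 left.
Total = 20×2 + 200×4 + 60×2 + 150×2 + 190×17 = 4490.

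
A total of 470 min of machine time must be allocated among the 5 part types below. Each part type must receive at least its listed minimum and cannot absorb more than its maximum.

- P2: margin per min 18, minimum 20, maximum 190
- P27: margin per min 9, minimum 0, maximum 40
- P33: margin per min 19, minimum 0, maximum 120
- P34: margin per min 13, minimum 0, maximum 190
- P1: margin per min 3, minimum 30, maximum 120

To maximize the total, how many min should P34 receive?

Meeting every minimum uses 20+0+0+0+30 = 50 min, leaving 420.
Order the part types by margin per min: P33 19 > P2 18 > P34 13 > P27 9 > P1 3.
P33 takes 120 more to reach its cap of 120 → 300 left.
P2 takes 170 more to reach its cap of 190 → 130 left.
Only 130 left; P34 takes them to reach 130.

130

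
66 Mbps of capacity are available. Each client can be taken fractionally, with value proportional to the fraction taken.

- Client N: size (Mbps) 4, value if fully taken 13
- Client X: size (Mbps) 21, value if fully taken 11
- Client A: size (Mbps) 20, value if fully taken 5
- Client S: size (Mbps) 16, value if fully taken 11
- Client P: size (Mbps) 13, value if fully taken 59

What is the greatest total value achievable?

Best value per unit of size first: Client P 59/13≈4.54, Client N 13/4≈3.25, Client S 11/16≈0.688, Client X 11/21≈0.524, Client A 5/20≈0.25.
Client P: take in full, 13 Mbps for value 59 ; 53 left.
Take all of Client N (4 Mbps, value 13) ; 49 Mbps left.
Take all of Client S (16 Mbps, value 11) ; 33 Mbps left.
Client X: take in full, 21 Mbps for value 11 ; 12 left.
Fill the last 12 Mbps with part of Client A: 12/20 of it earns 3.
Total value = 97.

97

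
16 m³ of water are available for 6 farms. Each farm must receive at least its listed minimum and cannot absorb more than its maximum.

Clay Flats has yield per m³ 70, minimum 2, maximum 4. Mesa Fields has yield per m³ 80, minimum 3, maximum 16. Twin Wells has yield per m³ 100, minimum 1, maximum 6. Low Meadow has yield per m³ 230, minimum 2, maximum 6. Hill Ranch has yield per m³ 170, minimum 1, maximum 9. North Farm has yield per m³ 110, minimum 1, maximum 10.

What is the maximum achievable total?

Meeting every minimum uses 2+3+1+2+1+1 = 10 m³, leaving 6.
Highest yield per m³ first: Low Meadow 230 > Hill Ranch 170 > North Farm 110 > Twin Wells 100 > Mesa Fields 80 > Clay Flats 70.
Low Meadow: +4 to 6 (cap) ; 2 left.
Hill Ranch: +2 (room for 8) → 3. Pool exhausted.
Total = 70×2 + 80×3 + 100×1 + 230×6 + 170×3 + 110×1 = 2480.

2480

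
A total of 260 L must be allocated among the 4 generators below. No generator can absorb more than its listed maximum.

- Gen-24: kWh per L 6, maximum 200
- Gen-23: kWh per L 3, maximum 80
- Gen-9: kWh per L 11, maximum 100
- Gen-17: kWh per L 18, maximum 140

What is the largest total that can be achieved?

Highest kWh per L first: Gen-17 18 > Gen-9 11 > Gen-24 6 > Gen-23 3.
Give Gen-17 140 to hit its cap of 140 — 120 left.
Gen-9 takes 100 to reach its cap of 100 — 20 left.
Only 20 left; Gen-24 takes them to reach 20.
Total = 6×20 + 11×100 + 18×140 = 3740.

3740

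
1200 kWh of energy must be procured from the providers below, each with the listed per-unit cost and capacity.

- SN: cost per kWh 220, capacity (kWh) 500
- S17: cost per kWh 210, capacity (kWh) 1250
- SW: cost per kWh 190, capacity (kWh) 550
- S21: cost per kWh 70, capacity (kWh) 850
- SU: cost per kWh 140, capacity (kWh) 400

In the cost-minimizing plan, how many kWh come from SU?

350

Fill from the cheapest provider first.
S21 at 70: take all 850 kWh → 350 still needed.
SU (140): take the remaining 350 → done.
SW, S17, SN: unused.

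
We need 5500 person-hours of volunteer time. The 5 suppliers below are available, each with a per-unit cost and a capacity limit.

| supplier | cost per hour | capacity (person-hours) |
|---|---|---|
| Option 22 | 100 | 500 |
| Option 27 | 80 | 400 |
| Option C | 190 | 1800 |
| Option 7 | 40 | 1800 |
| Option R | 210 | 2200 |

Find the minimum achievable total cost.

Cheapest first:
Take 1800 from Option 7 at 40 — need 3700 more.
Take 400 from Option 27 at 80 — need 3300 more.
Option 22 (100): use full 500 — 2800 person-hours to go.
Option C at 190: take all 1800 person-hours — 1000 still needed.
Option R (210): take the remaining 1000 — done.
Cost = 1800×40 + 400×80 + 500×100 + 1800×190 + 1000×210 = 706000.

706000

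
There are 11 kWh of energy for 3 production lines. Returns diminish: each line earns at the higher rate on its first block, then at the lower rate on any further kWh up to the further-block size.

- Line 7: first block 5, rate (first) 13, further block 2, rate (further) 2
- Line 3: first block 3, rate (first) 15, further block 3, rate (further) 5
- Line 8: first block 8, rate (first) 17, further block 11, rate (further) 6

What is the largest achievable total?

181

Treat each block as its own option and order by rate: Line 8/T1 17 > Line 3/T1 15 > Line 7/T1 13 > Line 8/T2 6 > Line 3/T2 5 > Line 7/T2 2.
Line 8 T1 at 17: fill all 8 → 3 left.
Line 3 T1 at 15: fill all 3 → 0 left.
Total = 17×8 + 15×3 = 181.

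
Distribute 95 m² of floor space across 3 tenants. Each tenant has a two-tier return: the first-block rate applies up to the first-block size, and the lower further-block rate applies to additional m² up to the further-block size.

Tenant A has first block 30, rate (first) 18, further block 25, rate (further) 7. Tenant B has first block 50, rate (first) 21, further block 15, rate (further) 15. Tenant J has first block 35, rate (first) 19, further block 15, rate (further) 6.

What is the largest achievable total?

Order all 6 blocks by rate: Tenant B/first 21 > Tenant J/first 19 > Tenant A/first 18 > Tenant B/second 15 > Tenant A/second 7 > Tenant J/second 6.
Tenant B/first (21): +50 ; 45 left.
Fill Tenant J first block (35 at 19) ; 10 left.
Tenant A first at 18: only 10 left, fill 10.
Total = 21×50 + 19×35 + 18×10 = 1895.

1895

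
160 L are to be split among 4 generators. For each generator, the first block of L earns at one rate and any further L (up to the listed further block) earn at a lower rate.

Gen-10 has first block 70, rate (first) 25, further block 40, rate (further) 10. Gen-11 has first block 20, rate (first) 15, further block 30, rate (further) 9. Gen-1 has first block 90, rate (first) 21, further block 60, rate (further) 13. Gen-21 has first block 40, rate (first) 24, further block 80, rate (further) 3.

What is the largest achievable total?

Order all 8 blocks by rate: Gen-10/first 25 > Gen-21/first 24 > Gen-1/first 21 > Gen-11/first 15 > Gen-1/second 13 > Gen-10/second 10 > Gen-11/second 9 > Gen-21/second 3.
Fill Gen-10 first block (70 at 25) ; 90 left.
Gen-21/first (24): +40 ; 50 left.
Gen-1 first at 21: only 50 left, fill 50.
Total = 25×70 + 24×40 + 21×50 = 3760.

3760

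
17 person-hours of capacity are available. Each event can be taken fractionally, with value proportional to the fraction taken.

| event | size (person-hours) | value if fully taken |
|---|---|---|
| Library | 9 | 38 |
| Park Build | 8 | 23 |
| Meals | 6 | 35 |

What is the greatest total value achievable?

78.75

Sort by value density: Meals 35/6≈5.83, Library 38/9≈4.22, Park Build 23/8≈2.88.
Take all of Meals (6 person-hours, value 35) ; 11 person-hours left.
All 9 person-hours of Library fit (value 38) ; 2 remain.
2 person-hours left: a 2/8 share of Park Build gives 23×2/8 = 5.75.
Total value = 78.75.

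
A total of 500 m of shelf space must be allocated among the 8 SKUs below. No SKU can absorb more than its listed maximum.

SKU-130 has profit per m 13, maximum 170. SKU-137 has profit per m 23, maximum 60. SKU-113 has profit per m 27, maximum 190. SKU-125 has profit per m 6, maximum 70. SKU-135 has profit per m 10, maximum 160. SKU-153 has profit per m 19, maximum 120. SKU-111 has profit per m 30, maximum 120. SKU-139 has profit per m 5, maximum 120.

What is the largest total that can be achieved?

12520

Highest profit per m first: SKU-111 30 > SKU-113 27 > SKU-137 23 > SKU-153 19 > SKU-130 13 > SKU-135 10 > SKU-125 6 > SKU-139 5.
Give SKU-111 120 to hit its cap of 120 → 380 left.
SKU-113: +190 to 190 (cap) → 190 left.
Give SKU-137 60 to hit its cap of 60 → 130 left.
SKU-153: +120 to 120 (cap) → 10 left.
SKU-130: +10 (room for 170) → 10. Pool exhausted.
Total = 13×10 + 23×60 + 27×190 + 19×120 + 30×120 = 12520.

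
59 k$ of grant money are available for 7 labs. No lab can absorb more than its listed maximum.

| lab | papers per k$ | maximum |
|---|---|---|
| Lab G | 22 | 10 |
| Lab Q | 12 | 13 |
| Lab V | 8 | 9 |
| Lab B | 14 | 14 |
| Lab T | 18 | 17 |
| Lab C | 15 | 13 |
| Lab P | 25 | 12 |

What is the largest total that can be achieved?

Rank by papers per k$: Lab P 25 > Lab G 22 > Lab T 18 > Lab C 15 > Lab B 14 > Lab Q 12 > Lab V 8.
Lab P: +12 to 12 (cap) → 47 left.
Lab G takes 10 to reach its cap of 10 → 37 left.
Lab T: +17 to 17 (cap) → 20 left.
Lab C takes 13 to reach its cap of 13 → 7 left.
Only 7 left; Lab B takes them to reach 7.
Total = 22×10 + 14×7 + 18×17 + 15×13 + 25×12 = 1119.

1119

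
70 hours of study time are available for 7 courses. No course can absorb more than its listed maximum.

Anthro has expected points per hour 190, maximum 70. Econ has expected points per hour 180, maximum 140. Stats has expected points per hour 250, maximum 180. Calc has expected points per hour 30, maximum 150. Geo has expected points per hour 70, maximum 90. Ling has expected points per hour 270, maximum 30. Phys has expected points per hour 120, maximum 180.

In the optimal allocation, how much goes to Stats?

Rank by expected points per hour: Ling 270 > Stats 250 > Anthro 190 > Econ 180 > Phys 120 > Geo 70 > Calc 30.
Ling: +30 to 30 (cap) — 40 left.
Stats: +40 (room for 180) → 40. Pool exhausted.

40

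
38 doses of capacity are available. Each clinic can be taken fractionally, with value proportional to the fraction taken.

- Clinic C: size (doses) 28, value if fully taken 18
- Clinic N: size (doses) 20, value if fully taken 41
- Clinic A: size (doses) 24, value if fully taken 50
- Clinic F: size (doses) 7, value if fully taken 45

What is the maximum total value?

109.35

Sort by value density: Clinic F 45/7≈6.43, Clinic A 50/24≈2.08, Clinic N 41/20≈2.05, Clinic C 18/28≈0.643.
Clinic F: take in full, 7 doses for value 45 → 31 left.
Clinic A: take in full, 24 doses for value 50 → 7 left.
Fill the last 7 doses with part of Clinic N: 7/20 of it earns 14.35.
Total value = 109.35.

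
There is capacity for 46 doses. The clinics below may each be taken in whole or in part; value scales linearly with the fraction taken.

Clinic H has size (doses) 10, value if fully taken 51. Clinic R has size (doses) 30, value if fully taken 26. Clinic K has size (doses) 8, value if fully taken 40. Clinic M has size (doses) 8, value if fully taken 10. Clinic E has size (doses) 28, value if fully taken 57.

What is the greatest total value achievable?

Sort by value density: Clinic H 51/10≈5.1, Clinic K 40/8≈5, Clinic E 57/28≈2.04, Clinic M 10/8≈1.25, Clinic R 26/30≈0.867.
Take all of Clinic H (10 doses, value 51) → 36 doses left.
Take all of Clinic K (8 doses, value 40) → 28 doses left.
Clinic E: take in full, 28 doses for value 57 → 0 left.
Total value = 148.

148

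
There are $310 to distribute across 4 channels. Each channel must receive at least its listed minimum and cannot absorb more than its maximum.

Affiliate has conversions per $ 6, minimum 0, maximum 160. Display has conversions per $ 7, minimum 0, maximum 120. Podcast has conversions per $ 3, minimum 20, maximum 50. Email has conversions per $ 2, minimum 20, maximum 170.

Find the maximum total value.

1840

Meeting every minimum uses 0+0+20+20 = 40 $, leaving 270.
Order the channels by conversions per $: Display 7 > Affiliate 6 > Podcast 3 > Email 2.
Give Display 120 more to hit its cap of 120 — 150 left.
Affiliate: +150 (room for 160) → 150. Pool exhausted.
Total = 6×150 + 7×120 + 3×20 + 2×20 = 1840.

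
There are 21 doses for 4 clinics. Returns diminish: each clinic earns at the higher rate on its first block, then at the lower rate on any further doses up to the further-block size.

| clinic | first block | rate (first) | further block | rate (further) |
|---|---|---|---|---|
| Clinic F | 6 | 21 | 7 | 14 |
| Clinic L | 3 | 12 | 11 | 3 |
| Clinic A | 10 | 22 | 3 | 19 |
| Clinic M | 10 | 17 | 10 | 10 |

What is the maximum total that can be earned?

437

Order all 8 blocks by rate: Clinic A/first 22 > Clinic F/first 21 > Clinic A/second 19 > Clinic M/first 17 > Clinic F/second 14 > Clinic L/first 12 > Clinic M/second 10 > Clinic L/second 3.
Clinic A first at 22: fill all 10 ; 11 left.
Fill Clinic F first block (6 at 21) ; 5 left.
Clinic A/second (19): +3 ; 2 left.
Clinic M/first: +2 of 10 at 17; pool empty.
Total = 22×10 + 21×6 + 19×3 + 17×2 = 437.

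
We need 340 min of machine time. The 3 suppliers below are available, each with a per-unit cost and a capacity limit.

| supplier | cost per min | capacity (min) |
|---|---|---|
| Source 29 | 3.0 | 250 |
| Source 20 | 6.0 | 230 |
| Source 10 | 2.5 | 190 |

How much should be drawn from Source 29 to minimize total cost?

Fill from the cheapest supplier first.
Source 10 at 2.5: take all 190 min → 150 still needed.
Take 150 from Source 29 at 3.0 to finish.
Source 20: unused.

150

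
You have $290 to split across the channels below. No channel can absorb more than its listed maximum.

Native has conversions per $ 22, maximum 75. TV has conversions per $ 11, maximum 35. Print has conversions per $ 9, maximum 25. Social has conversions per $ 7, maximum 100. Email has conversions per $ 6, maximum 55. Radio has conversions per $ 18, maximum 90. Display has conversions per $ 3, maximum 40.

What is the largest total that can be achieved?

Rank by conversions per $: Native 22 > Radio 18 > TV 11 > Print 9 > Social 7 > Email 6 > Display 3.
Native: +75 to 75 (cap) — 215 left.
Radio takes 90 to reach its cap of 90 — 125 left.
Give TV 35 to hit its cap of 35 — 90 left.
Print takes 25 to reach its cap of 25 — 65 left.
Social has room for 100 but only 65 remain, so it gets 65.
Total = 22×75 + 11×35 + 9×25 + 7×65 + 18×90 = 4335.

4335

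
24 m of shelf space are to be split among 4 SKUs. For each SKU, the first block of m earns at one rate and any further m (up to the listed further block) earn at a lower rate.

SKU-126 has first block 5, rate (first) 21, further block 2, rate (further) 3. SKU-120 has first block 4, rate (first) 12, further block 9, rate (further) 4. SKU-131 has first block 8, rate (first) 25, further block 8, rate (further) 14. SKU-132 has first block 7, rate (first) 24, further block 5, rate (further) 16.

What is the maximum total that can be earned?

Order all 8 blocks by rate: SKU-131/T1 25 > SKU-132/T1 24 > SKU-126/T1 21 > SKU-132/T2 16 > SKU-131/T2 14 > SKU-120/T1 12 > SKU-120/T2 4 > SKU-126/T2 3.
SKU-131 T1 at 25: fill all 8 — 16 left.
Fill SKU-132 T1 block (7 at 24) — 9 left.
SKU-126 T1 at 21: fill all 5 — 4 left.
SKU-132 T2 at 16: only 4 left, fill 4.
Total = 25×8 + 24×7 + 21×5 + 16×4 = 537.

537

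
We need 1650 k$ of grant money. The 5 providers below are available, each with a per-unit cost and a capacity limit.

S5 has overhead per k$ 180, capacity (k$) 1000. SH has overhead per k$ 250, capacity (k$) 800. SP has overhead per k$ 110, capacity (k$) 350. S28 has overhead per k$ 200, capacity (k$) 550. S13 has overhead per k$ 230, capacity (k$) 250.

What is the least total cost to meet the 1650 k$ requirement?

278500

Cheapest first:
SP at 110: take all 350 k$ — 1300 still needed.
S5 (180): use full 1000 — 300 k$ to go.
S28 at 200: take 300 of its 550 — requirement met.
S13, SH: unused.
Cost = 350×110 + 1000×180 + 300×200 = 278500.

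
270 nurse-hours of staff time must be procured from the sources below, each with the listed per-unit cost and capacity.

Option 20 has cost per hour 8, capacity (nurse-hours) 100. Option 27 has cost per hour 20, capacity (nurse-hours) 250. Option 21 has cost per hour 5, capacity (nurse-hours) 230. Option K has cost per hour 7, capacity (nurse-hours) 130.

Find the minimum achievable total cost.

1430

Fill from the cheapest source first.
Option 21 (5): use full 230 — 40 nurse-hours to go.
Option K at 7: take 40 of its 130 — requirement met.
Option 20, Option 27: unused.
Cost = 230×5 + 40×7 = 1430.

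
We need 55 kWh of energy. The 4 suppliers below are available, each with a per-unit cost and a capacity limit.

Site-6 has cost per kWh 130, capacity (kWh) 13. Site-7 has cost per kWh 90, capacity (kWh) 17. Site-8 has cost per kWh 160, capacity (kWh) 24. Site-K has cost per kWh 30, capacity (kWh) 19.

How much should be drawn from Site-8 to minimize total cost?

6

Cheapest first:
Take 19 from Site-K at 30 ; need 36 more.
Site-7 (90): use full 17 ; 19 kWh to go.
Take 13 from Site-6 at 130 ; need 6 more.
Site-8 at 160: take 6 of its 24 ; requirement met.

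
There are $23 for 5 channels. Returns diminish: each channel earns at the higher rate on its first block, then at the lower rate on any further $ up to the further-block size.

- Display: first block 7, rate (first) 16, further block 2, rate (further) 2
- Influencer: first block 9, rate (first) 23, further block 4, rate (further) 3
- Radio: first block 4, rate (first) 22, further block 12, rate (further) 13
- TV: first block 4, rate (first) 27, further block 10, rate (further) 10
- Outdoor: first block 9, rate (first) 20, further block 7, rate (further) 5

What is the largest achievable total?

523

Order all 10 blocks by rate: TV/tier1 27 > Influencer/tier1 23 > Radio/tier1 22 > Outdoor/tier1 20 > Display/tier1 16 > Radio/tier2 13 > TV/tier2 10 > Outdoor/tier2 5 > Influencer/tier2 3 > Display/tier2 2.
TV/tier1 (27): +4 — 19 left.
Influencer tier1 at 23: fill all 9 — 10 left.
Radio/tier1 (22): +4 — 6 left.
Outdoor tier1 at 20: only 6 left, fill 6.
Total = 27×4 + 23×9 + 22×4 + 20×6 = 523.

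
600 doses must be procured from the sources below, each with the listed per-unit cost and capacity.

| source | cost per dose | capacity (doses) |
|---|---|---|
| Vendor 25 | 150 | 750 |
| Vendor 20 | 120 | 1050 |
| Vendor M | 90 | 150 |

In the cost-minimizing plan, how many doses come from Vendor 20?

Use sources in increasing cost order.
Vendor M at 90: take all 150 doses → 450 still needed.
Vendor 20 (120): take the remaining 450 → done.
Vendor 25: unused.

450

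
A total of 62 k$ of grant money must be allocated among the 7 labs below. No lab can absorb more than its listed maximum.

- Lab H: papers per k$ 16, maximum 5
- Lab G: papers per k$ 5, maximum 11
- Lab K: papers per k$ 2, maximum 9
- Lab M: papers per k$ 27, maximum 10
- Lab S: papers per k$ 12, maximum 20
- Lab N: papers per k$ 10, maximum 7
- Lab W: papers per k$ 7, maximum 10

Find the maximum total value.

780

Highest papers per k$ first: Lab M 27 > Lab H 16 > Lab S 12 > Lab N 10 > Lab W 7 > Lab G 5 > Lab K 2.
Give Lab M 10 to hit its cap of 10 — 52 left.
Lab H takes 5 to reach its cap of 5 — 47 left.
Give Lab S 20 to hit its cap of 20 — 27 left.
Give Lab N 7 to hit its cap of 7 — 20 left.
Lab W: +10 to 10 (cap) — 10 left.
Only 10 left; Lab G takes them to reach 10.
Total = 16×5 + 5×10 + 27×10 + 12×20 + 10×7 + 7×10 = 780.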